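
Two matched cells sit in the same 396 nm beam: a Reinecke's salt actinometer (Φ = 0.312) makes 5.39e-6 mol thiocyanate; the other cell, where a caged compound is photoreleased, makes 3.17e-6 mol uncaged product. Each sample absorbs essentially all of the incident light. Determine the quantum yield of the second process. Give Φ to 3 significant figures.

Φ = 0.183

Photons absorbed by the actinometer: 5.39e-6 / 0.312 = 1.728e-5 mol.
Φ(unknown) = 3.17e-6 / 1.728e-5 = 0.183.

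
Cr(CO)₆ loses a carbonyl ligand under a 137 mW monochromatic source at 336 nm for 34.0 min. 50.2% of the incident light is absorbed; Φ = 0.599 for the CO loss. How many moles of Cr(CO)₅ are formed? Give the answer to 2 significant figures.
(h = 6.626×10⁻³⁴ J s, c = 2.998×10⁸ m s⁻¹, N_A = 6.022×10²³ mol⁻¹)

Photon energy at 336 nm: hc/λ = (6.626×10⁻³⁴)(2.998×10⁸)/(336×10⁻⁹) = 5.912×10⁻¹⁹ J.
Energy delivered: (137 mW)(2040 s) = 279.5 J.
Photons incident: 279.5 / 5.912×10⁻¹⁹ = 4.728×10²⁰, i.e. 4.728×10²⁰/6.022×10²³ = 7.851×10⁻⁴ mol.
Photons absorbed: 0.502 × 7.851×10⁻⁴ = 3.941×10⁻⁴ mol.
Product: Φ × n_abs = 0.599 × 3.941×10⁻⁴ = 2.361×10⁻⁴ mol.

2.4×10⁻⁴ mol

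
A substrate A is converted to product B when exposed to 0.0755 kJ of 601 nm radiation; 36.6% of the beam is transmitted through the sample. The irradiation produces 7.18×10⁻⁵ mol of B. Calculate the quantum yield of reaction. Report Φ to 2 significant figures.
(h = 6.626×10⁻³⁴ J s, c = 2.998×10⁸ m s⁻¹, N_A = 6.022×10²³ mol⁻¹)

Photon energy at 601 nm: hc/λ = (6.626×10⁻³⁴)(2.998×10⁸)/(601×10⁻⁹) = 3.305×10⁻¹⁹ J.
Incident energy: 0.0755 kJ = 75.5 J.
Photons incident: 75.5 / 3.305×10⁻¹⁹ = 2.284×10²⁰, i.e. 2.284×10²⁰/6.022×10²³ = 3.793×10⁻⁴ mol.
Fraction absorbed: 1 − 36.6/100 = 0.6340.
Photons absorbed: 0.6340 × 3.793×10⁻⁴ = 2.405×10⁻⁴ mol.
Φ = 7.18×10⁻⁵ mol / 2.405×10⁻⁴ mol photons = 0.30.

Φ = 0.30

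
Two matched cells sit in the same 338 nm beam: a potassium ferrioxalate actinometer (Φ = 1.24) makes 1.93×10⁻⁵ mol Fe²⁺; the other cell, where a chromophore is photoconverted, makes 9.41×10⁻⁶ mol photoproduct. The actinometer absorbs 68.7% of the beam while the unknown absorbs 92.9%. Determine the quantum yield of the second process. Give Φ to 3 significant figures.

Photons absorbed by the actinometer: 1.93×10⁻⁵ / 1.24 = 1.556×10⁻⁵ mol.
Incident flux: 1.556×10⁻⁵ / 0.687 = 2.265×10⁻⁵ einstein.
Absorbed by unknown: 0.929 × 2.265×10⁻⁵ = 2.104×10⁻⁵ mol.
Φ(unknown) = 9.41×10⁻⁶ / 2.104×10⁻⁵ = 0.447.

Φ = 0.447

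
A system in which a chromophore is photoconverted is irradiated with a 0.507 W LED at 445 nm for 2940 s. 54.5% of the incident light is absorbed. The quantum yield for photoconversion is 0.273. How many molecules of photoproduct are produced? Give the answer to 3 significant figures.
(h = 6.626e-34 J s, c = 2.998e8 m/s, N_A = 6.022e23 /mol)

4.97e20 molecules

Photon energy at 445 nm: hc/λ = (6.626e-34)(2.998e8)/(445e-9) = 4.464e-19 J.
Energy delivered: (0.507 W)(2940 s) = 1491 J.
Photons incident: 1491 / 4.464e-19 = 3.340e21, i.e. 3.340e21/6.022e23 = 0.005546 mol.
Photons absorbed: 0.545 × 0.005546 = 0.003023 mol.
Product: Φ × n_abs = 0.273 × 0.003023 = 8.253e-4 mol.
As a count: 8.253e-4 × 6.022e23 = 4.97e20.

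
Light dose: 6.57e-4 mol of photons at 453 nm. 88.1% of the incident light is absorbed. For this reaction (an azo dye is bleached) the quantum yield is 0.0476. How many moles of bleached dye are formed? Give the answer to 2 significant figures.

Photons absorbed: 0.881 × 6.57e-4 = 5.788e-4 mol.
Product: Φ × n_abs = 0.0476 × 5.788e-4 = 2.755e-5 mol.

2.8e-5 mol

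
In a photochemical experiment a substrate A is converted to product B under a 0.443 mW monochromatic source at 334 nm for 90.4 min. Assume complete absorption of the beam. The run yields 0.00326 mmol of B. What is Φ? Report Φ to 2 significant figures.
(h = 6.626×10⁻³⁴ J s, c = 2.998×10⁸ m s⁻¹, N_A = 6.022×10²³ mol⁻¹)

Product: 0.00326 mmol = 3.26×10⁻⁶ mol.
Photon energy at 334 nm: hc/λ = (6.626×10⁻³⁴)(2.998×10⁸)/(334×10⁻⁹) = 5.948×10⁻¹⁹ J.
Energy delivered: (0.443 mW)(5424 s) = 2.403 J.
Photons incident: 2.403 / 5.948×10⁻¹⁹ = 4.040×10¹⁸, i.e. 4.040×10¹⁸/6.022×10²³ = 6.709×10⁻⁶ mol.
Φ = 3.26×10⁻⁶ mol / 6.709×10⁻⁶ mol photons = 0.49.

Φ = 0.49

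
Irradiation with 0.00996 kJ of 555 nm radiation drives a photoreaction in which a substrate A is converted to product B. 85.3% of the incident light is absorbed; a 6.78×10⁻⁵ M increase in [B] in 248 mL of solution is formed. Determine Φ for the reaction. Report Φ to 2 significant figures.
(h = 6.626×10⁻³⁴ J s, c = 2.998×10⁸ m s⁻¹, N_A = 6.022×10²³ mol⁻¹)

Product: (6.78×10⁻⁵ M)(0.248 L) = 1.681×10⁻⁵ mol.
Photon energy at 555 nm: hc/λ = (6.626×10⁻³⁴)(2.998×10⁸)/(555×10⁻⁹) = 3.579×10⁻¹⁹ J.
Incident energy: 0.00996 kJ = 9.96 J.
Photons incident: 9.96 / 3.579×10⁻¹⁹ = 2.783×10¹⁹, i.e. 2.783×10¹⁹/6.022×10²³ = 4.621×10⁻⁵ mol.
Photons absorbed: 0.853 × 4.621×10⁻⁵ = 3.942×10⁻⁵ mol.
Φ = 1.681×10⁻⁵ mol / 3.942×10⁻⁵ mol photons = 0.43.

Φ = 0.43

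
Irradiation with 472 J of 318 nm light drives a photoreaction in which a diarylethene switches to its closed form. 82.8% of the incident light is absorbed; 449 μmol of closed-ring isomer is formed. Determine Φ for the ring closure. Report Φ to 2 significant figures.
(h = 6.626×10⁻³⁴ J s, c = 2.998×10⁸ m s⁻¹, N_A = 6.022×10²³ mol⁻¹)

Φ = 0.43

Product: 449 μmol = 4.49×10⁻⁴ mol.
Photon energy at 318 nm: hc/λ = (6.626×10⁻³⁴)(2.998×10⁸)/(318×10⁻⁹) = 6.247×10⁻¹⁹ J.
Photons incident: 472 / 6.247×10⁻¹⁹ = 7.556×10²⁰, i.e. 7.556×10²⁰/6.022×10²³ = 0.001255 mol.
Photons absorbed: 0.828 × 0.001255 = 0.001039 mol.
Φ = 4.49×10⁻⁴ mol / 0.001039 mol photons = 0.43.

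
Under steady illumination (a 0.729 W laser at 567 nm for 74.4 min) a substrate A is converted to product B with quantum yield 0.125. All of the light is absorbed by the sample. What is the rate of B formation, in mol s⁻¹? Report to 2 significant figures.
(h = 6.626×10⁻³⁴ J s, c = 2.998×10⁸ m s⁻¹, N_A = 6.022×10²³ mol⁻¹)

4.3×10⁻⁷ mol s⁻¹

Photon energy at 567 nm: hc/λ = (6.626×10⁻³⁴)(2.998×10⁸)/(567×10⁻⁹) = 3.503×10⁻¹⁹ J.
Energy delivered: (0.729 W)(4464 s) = 3254 J.
Photons incident: 3254 / 3.503×10⁻¹⁹ = 9.289×10²¹, i.e. 9.289×10²¹/6.022×10²³ = 0.01543 mol.
Product formed: 0.125 × 0.01543 = 0.001929 mol.
Rate: 0.001929 / 4464 s = 4.3×10⁻⁷ mol s⁻¹.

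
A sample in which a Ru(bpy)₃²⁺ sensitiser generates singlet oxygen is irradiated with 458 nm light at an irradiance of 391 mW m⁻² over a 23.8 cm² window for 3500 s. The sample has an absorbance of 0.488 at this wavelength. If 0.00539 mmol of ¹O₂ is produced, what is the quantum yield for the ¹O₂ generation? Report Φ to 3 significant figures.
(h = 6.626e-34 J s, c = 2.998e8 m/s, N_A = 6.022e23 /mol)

Product: 0.00539 mmol = 5.39e-6 mol.
Photon energy at 458 nm: hc/λ = (6.626e-34)(2.998e8)/(458e-9) = 4.337e-19 J.
Energy delivered: (391 mW m⁻²)(23.8e-4 m²)(3500 s) = 3.257 J.
Photons incident: 3.257 / 4.337e-19 = 7.510e18, i.e. 7.510e18/6.022e23 = 1.247e-5 mol.
Fraction absorbed: 1 − 10^(−0.488) = 0.6749.
Photons absorbed: 0.6749 × 1.247e-5 = 8.416e-6 mol.
Φ = 5.39e-6 mol / 8.416e-6 mol photons = 0.640.

Φ = 0.640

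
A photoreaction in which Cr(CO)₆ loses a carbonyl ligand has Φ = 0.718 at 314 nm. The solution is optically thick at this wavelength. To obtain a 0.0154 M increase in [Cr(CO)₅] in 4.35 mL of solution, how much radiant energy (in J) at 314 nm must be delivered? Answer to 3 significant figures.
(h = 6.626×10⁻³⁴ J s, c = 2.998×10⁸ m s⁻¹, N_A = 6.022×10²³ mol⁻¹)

Product: (0.0154 M)(0.00435 L) = 6.699×10⁻⁵ mol.
Photons that must be absorbed: 6.699×10⁻⁵ / 0.718 = 9.330×10⁻⁵ mol.
Photon energy: hc/λ = 6.326×10⁻¹⁹ J; per mole, 3.810×10⁵ J mol⁻¹.
Energy required: 9.330×10⁻⁵ × 3.810×10⁵ = 35.5 J.

35.5 J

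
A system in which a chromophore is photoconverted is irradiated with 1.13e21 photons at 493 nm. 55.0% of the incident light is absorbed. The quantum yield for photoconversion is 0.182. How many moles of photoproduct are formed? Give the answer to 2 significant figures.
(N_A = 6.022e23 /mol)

Moles of photons: 1.13e21 / 6.022e23 = 0.001876 mol.
Photons absorbed: 0.550 × 0.001876 = 0.001032 mol.
Product: Φ × n_abs = 0.182 × 0.001032 = 1.878e-4 mol.

1.9e-4 mol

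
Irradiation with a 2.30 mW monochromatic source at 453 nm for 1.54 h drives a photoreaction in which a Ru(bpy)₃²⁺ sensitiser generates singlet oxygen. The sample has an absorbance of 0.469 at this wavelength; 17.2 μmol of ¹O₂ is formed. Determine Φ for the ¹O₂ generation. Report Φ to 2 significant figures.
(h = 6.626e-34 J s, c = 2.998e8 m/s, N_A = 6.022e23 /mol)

Φ = 0.54

Product: 17.2 μmol = 1.72e-5 mol.
Photon energy at 453 nm: hc/λ = (6.626e-34)(2.998e8)/(453e-9) = 4.385e-19 J.
Energy delivered: (2.30 mW)(5544 s) = 12.75 J.
Photons incident: 12.75 / 4.385e-19 = 2.908e19, i.e. 2.908e19/6.022e23 = 4.829e-5 mol.
Fraction absorbed: 1 − 10^(−0.469) = 0.6604.
Photons absorbed: 0.6604 × 4.829e-5 = 3.189e-5 mol.
Φ = 1.72e-5 mol / 3.189e-5 mol photons = 0.54.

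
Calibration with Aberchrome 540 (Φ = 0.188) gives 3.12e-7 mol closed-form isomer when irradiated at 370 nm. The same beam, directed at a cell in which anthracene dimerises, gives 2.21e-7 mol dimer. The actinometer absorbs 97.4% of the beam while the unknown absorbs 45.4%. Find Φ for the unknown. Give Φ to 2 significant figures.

Φ = 0.29

Photons absorbed by the actinometer: 3.12e-7 / 0.188 = 1.660e-6 mol.
Incident flux: 1.660e-6 / 0.974 = 1.704e-6 einstein.
Absorbed by unknown: 0.454 × 1.704e-6 = 7.736e-7 mol.
Φ(unknown) = 2.21e-7 / 7.736e-7 = 0.29.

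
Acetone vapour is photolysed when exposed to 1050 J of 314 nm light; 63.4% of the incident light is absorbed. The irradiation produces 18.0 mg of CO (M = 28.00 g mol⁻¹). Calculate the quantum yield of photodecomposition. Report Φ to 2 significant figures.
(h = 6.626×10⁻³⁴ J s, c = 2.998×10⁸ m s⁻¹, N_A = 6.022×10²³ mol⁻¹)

Φ = 0.37

Product: 18.0 mg / 28.00 g mol⁻¹ = 6.429×10⁻⁴ mol.
Photon energy at 314 nm: hc/λ = (6.626×10⁻³⁴)(2.998×10⁸)/(314×10⁻⁹) = 6.326×10⁻¹⁹ J.
Photons incident: 1050 / 6.326×10⁻¹⁹ = 1.660×10²¹, i.e. 1.660×10²¹/6.022×10²³ = 0.002757 mol.
Photons absorbed: 0.634 × 0.002757 = 0.001748 mol.
Φ = 6.429×10⁻⁴ mol / 0.001748 mol photons = 0.37.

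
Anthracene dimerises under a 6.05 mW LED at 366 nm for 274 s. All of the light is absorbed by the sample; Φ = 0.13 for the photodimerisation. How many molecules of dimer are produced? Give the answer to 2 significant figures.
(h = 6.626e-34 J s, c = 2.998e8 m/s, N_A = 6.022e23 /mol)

Photon energy at 366 nm: hc/λ = (6.626e-34)(2.998e8)/(366e-9) = 5.428e-19 J.
Energy delivered: (6.05 mW)(274 s) = 1.658 J.
Photons incident: 1.658 / 5.428e-19 = 3.055e18, i.e. 3.055e18/6.022e23 = 5.073e-6 mol.
Product: Φ × n_abs = 0.13 × 5.073e-6 = 6.595e-7 mol.
As a count: 6.595e-7 × 6.022e23 = 4.0e17.

4.0e17 molecules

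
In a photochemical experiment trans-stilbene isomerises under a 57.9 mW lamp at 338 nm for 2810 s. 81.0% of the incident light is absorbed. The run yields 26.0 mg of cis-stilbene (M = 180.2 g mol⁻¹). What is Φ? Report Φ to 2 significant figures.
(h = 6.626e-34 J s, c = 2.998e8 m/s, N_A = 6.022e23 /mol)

Φ = 0.39

Product: 26.0 mg / 180.2 g mol⁻¹ = 1.443e-4 mol.
Photon energy at 338 nm: hc/λ = (6.626e-34)(2.998e8)/(338e-9) = 5.877e-19 J.
Energy delivered: (57.9 mW)(2810 s) = 162.7 J.
Photons incident: 162.7 / 5.877e-19 = 2.768e20, i.e. 2.768e20/6.022e23 = 4.596e-4 mol.
Photons absorbed: 0.810 × 4.596e-4 = 3.723e-4 mol.
Φ = 1.443e-4 mol / 3.723e-4 mol photons = 0.39.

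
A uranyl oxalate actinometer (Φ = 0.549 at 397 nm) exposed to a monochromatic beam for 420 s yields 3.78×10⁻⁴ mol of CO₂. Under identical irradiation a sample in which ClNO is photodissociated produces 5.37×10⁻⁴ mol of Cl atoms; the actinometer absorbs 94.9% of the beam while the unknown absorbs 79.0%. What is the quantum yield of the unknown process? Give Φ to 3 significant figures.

Photons absorbed by the actinometer: 3.78×10⁻⁴ / 0.549 = 6.885×10⁻⁴ mol.
Incident flux: 6.885×10⁻⁴ / 0.949 = 7.255×10⁻⁴ einstein.
Absorbed by unknown: 0.790 × 7.255×10⁻⁴ = 5.731×10⁻⁴ mol.
Φ(unknown) = 5.37×10⁻⁴ / 5.731×10⁻⁴ = 0.937.

Φ = 0.937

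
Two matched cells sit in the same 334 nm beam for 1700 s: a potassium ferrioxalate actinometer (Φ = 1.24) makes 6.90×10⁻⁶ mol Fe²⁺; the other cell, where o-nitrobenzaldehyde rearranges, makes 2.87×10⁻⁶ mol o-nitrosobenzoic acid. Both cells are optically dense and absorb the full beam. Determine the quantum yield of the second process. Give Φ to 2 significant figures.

Photons absorbed by the actinometer: 6.90×10⁻⁶ / 1.24 = 5.565×10⁻⁶ mol.
Φ(unknown) = 2.87×10⁻⁶ / 5.565×10⁻⁶ = 0.52.

Φ = 0.52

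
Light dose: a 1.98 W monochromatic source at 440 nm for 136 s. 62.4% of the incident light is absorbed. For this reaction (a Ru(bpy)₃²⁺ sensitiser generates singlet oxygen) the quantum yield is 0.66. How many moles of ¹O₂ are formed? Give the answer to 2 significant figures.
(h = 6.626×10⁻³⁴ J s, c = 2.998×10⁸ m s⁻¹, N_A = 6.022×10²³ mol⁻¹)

4.1×10⁻⁴ mol

Photon energy at 440 nm: hc/λ = (6.626×10⁻³⁴)(2.998×10⁸)/(440×10⁻⁹) = 4.515×10⁻¹⁹ J.
Energy delivered: (1.98 W)(136 s) = 269.3 J.
Photons incident: 269.3 / 4.515×10⁻¹⁹ = 5.965×10²⁰, i.e. 5.965×10²⁰/6.022×10²³ = 9.905×10⁻⁴ mol.
Photons absorbed: 0.624 × 9.905×10⁻⁴ = 6.181×10⁻⁴ mol.
Product: Φ × n_abs = 0.66 × 6.181×10⁻⁴ = 4.079×10⁻⁴ mol.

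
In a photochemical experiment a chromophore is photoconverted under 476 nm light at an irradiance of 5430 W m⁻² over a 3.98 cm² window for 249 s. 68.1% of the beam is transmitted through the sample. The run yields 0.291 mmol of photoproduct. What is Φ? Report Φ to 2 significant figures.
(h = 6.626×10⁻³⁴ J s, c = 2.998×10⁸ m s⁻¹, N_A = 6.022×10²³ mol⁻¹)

Product: 0.291 mmol = 2.91×10⁻⁴ mol.
Photon energy at 476 nm: hc/λ = (6.626×10⁻³⁴)(2.998×10⁸)/(476×10⁻⁹) = 4.173×10⁻¹⁹ J.
Energy delivered: (5430 W m⁻²)(3.98×10⁻⁴ m²)(249 s) = 538.1 J.
Photons incident: 538.1 / 4.173×10⁻¹⁹ = 1.289×10²¹, i.e. 1.289×10²¹/6.022×10²³ = 0.002140 mol.
Fraction absorbed: 1 − 68.1/100 = 0.3190.
Photons absorbed: 0.3190 × 0.002140 = 6.827×10⁻⁴ mol.
Φ = 2.91×10⁻⁴ mol / 6.827×10⁻⁴ mol photons = 0.43.

Φ = 0.43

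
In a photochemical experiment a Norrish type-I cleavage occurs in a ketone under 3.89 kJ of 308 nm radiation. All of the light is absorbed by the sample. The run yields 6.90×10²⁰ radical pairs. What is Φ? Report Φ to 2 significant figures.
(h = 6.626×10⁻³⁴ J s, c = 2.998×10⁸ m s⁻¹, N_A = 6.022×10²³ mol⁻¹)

Φ = 0.11

Product: 6.90×10²⁰ / 6.022×10²³ = 0.001146 mol.
Photon energy at 308 nm: hc/λ = (6.626×10⁻³⁴)(2.998×10⁸)/(308×10⁻⁹) = 6.450×10⁻¹⁹ J.
Incident energy: 3.89 kJ = 3890 J.
Photons incident: 3890 / 6.450×10⁻¹⁹ = 6.031×10²¹, i.e. 6.031×10²¹/6.022×10²³ = 0.01001 mol.
Φ = 0.001146 mol / 0.01001 mol photons = 0.11.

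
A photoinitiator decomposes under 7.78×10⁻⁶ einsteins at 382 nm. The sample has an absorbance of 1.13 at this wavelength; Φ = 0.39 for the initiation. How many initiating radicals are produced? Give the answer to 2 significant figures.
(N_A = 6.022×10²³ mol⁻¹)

1.7×10¹⁸ initiating radicals

Fraction absorbed: 1 − 10^(−1.13) = 0.9259.
Photons absorbed: 0.9259 × 7.78×10⁻⁶ = 7.204×10⁻⁶ mol.
Product: Φ × n_abs = 0.39 × 7.204×10⁻⁶ = 2.810×10⁻⁶ mol.
As a count: 2.810×10⁻⁶ × 6.022×10²³ = 1.7×10¹⁸.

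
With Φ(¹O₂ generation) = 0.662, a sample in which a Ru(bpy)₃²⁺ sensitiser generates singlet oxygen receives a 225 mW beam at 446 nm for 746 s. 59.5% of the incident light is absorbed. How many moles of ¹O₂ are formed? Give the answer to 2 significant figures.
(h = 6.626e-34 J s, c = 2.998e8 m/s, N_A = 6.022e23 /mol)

Photon energy at 446 nm: hc/λ = (6.626e-34)(2.998e8)/(446e-9) = 4.454e-19 J.
Energy delivered: (225 mW)(746 s) = 167.9 J.
Photons incident: 167.9 / 4.454e-19 = 3.770e20, i.e. 3.770e20/6.022e23 = 6.260e-4 mol.
Photons absorbed: 0.595 × 6.260e-4 = 3.725e-4 mol.
Product: Φ × n_abs = 0.662 × 3.725e-4 = 2.466e-4 mol.

2.5e-4 mol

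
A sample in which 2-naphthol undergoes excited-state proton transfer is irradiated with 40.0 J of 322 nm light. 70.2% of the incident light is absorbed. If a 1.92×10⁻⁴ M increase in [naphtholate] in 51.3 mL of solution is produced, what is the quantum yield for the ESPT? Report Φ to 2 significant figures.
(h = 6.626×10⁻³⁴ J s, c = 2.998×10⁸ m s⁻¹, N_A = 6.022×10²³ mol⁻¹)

Φ = 0.13

Product: (1.92×10⁻⁴ M)(0.0513 L) = 9.850×10⁻⁶ mol.
Photon energy at 322 nm: hc/λ = (6.626×10⁻³⁴)(2.998×10⁸)/(322×10⁻⁹) = 6.169×10⁻¹⁹ J.
Photons incident: 40.0 / 6.169×10⁻¹⁹ = 6.484×10¹⁹, i.e. 6.484×10¹⁹/6.022×10²³ = 1.077×10⁻⁴ mol.
Photons absorbed: 0.702 × 1.077×10⁻⁴ = 7.561×10⁻⁵ mol.
Φ = 9.850×10⁻⁶ mol / 7.561×10⁻⁵ mol photons = 0.13.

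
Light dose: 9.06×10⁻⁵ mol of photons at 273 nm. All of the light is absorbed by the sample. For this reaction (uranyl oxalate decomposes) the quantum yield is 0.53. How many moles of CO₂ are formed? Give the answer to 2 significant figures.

Product: Φ × n_abs = 0.53 × 9.06×10⁻⁵ = 4.802×10⁻⁵ mol.

4.8×10⁻⁵ mol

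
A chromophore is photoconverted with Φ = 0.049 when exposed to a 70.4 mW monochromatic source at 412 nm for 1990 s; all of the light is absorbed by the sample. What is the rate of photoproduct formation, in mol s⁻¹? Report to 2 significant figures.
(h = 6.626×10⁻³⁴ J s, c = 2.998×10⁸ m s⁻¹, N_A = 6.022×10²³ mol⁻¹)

1.2×10⁻⁸ mol s⁻¹

Photon energy at 412 nm: hc/λ = (6.626×10⁻³⁴)(2.998×10⁸)/(412×10⁻⁹) = 4.822×10⁻¹⁹ J.
Energy delivered: (70.4 mW)(1990 s) = 140.1 J.
Photons incident: 140.1 / 4.822×10⁻¹⁹ = 2.905×10²⁰, i.e. 2.905×10²⁰/6.022×10²³ = 4.824×10⁻⁴ mol.
Product formed: 0.049 × 4.824×10⁻⁴ = 2.364×10⁻⁵ mol.
Rate: 2.364×10⁻⁵ / 1990 s = 1.2×10⁻⁸ mol s⁻¹.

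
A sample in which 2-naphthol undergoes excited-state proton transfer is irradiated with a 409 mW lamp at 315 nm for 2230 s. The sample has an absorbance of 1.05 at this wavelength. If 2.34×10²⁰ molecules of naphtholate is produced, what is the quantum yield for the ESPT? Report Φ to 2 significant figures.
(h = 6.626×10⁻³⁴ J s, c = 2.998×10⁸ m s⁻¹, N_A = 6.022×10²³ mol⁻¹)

Φ = 0.18

Product: 2.34×10²⁰ / 6.022×10²³ = 3.886×10⁻⁴ mol.
Photon energy at 315 nm: hc/λ = (6.626×10⁻³⁴)(2.998×10⁸)/(315×10⁻⁹) = 6.306×10⁻¹⁹ J.
Energy delivered: (409 mW)(2230 s) = 912.1 J.
Photons incident: 912.1 / 6.306×10⁻¹⁹ = 1.446×10²¹, i.e. 1.446×10²¹/6.022×10²³ = 0.002401 mol.
Fraction absorbed: 1 − 10^(−1.05) = 0.9109.
Photons absorbed: 0.9109 × 0.002401 = 0.002187 mol.
Φ = 3.886×10⁻⁴ mol / 0.002187 mol photons = 0.18.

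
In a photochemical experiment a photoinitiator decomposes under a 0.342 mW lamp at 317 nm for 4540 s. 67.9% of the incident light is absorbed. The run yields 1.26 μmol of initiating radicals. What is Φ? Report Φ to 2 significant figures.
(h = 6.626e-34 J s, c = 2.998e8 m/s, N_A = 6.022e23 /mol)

Product: 1.26 μmol = 1.26e-6 mol.
Photon energy at 317 nm: hc/λ = (6.626e-34)(2.998e8)/(317e-9) = 6.266e-19 J.
Energy delivered: (0.342 mW)(4540 s) = 1.553 J.
Photons incident: 1.553 / 6.266e-19 = 2.478e18, i.e. 2.478e18/6.022e23 = 4.115e-6 mol.
Photons absorbed: 0.679 × 4.115e-6 = 2.794e-6 mol.
Φ = 1.26e-6 mol / 2.794e-6 mol photons = 0.45.

Φ = 0.45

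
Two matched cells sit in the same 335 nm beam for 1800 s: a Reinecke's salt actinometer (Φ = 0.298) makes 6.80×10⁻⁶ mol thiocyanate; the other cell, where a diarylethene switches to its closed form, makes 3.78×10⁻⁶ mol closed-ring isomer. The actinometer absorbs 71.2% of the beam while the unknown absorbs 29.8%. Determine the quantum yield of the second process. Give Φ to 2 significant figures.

Photons absorbed by the actinometer: 6.80×10⁻⁶ / 0.298 = 2.282×10⁻⁵ mol.
Incident flux: 2.282×10⁻⁵ / 0.712 = 3.205×10⁻⁵ einstein.
Absorbed by unknown: 0.298 × 3.205×10⁻⁵ = 9.551×10⁻⁶ mol.
Φ(unknown) = 3.78×10⁻⁶ / 9.551×10⁻⁶ = 0.40.

Φ = 0.40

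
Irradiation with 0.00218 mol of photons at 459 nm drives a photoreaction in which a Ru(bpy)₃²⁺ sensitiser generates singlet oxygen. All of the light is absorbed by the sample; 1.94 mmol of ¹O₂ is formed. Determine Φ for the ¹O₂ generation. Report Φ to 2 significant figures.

Product: 1.94 mmol = 0.00194 mol.
Φ = 0.00194 mol / 0.00218 mol photons = 0.89.

Φ = 0.89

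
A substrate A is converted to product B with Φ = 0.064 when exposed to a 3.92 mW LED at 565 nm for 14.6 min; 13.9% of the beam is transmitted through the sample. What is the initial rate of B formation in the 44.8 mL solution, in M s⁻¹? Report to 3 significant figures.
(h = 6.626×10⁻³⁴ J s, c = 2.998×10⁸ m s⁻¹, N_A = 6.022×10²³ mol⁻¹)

Photon energy at 565 nm: hc/λ = (6.626×10⁻³⁴)(2.998×10⁸)/(565×10⁻⁹) = 3.516×10⁻¹⁹ J.
Energy delivered: (3.92 mW)(876 s) = 3.434 J.
Photons incident: 3.434 / 3.516×10⁻¹⁹ = 9.767×10¹⁸, i.e. 9.767×10¹⁸/6.022×10²³ = 1.622×10⁻⁵ mol.
Fraction absorbed: 1 − 13.9/100 = 0.8610.
Photons absorbed: 0.8610 × 1.622×10⁻⁵ = 1.397×10⁻⁵ mol.
Product formed: 0.064 × 1.397×10⁻⁵ = 8.941×10⁻⁷ mol.
Rate: 8.941×10⁻⁷ mol / (876 s × 0.0448 L) = 2.28×10⁻⁸ M s⁻¹.

2.28×10⁻⁸ M s⁻¹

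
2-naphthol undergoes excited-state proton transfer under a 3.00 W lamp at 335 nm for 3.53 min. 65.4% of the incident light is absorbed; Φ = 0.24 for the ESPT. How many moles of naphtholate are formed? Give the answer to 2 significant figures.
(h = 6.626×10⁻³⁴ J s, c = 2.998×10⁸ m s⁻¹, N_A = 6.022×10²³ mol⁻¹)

Photon energy at 335 nm: hc/λ = (6.626×10⁻³⁴)(2.998×10⁸)/(335×10⁻⁹) = 5.930×10⁻¹⁹ J.
Energy delivered: (3.00 W)(211.8 s) = 635.4 J.
Photons incident: 635.4 / 5.930×10⁻¹⁹ = 1.072×10²¹, i.e. 1.072×10²¹/6.022×10²³ = 0.001780 mol.
Photons absorbed: 0.654 × 0.001780 = 0.001164 mol.
Product: Φ × n_abs = 0.24 × 0.001164 = 2.794×10⁻⁴ mol.

2.8×10⁻⁴ mol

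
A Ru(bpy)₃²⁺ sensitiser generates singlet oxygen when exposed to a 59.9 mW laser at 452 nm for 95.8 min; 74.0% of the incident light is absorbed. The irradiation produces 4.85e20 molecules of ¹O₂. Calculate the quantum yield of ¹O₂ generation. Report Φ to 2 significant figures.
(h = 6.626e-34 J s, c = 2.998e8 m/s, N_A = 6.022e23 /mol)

Φ = 0.84

Product: 4.85e20 / 6.022e23 = 8.054e-4 mol.
Photon energy at 452 nm: hc/λ = (6.626e-34)(2.998e8)/(452e-9) = 4.395e-19 J.
Energy delivered: (59.9 mW)(5748 s) = 344.3 J.
Photons incident: 344.3 / 4.395e-19 = 7.834e20, i.e. 7.834e20/6.022e23 = 0.001301 mol.
Photons absorbed: 0.740 × 0.001301 = 9.627e-4 mol.
Φ = 8.054e-4 mol / 9.627e-4 mol photons = 0.84.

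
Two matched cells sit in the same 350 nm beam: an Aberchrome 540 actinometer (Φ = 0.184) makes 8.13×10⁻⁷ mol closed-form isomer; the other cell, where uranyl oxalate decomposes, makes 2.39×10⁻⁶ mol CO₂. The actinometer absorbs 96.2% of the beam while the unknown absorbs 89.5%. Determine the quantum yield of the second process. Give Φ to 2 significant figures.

Photons absorbed by the actinometer: 8.13×10⁻⁷ / 0.184 = 4.418×10⁻⁶ mol.
Incident flux: 4.418×10⁻⁶ / 0.962 = 4.593×10⁻⁶ einstein.
Absorbed by unknown: 0.895 × 4.593×10⁻⁶ = 4.111×10⁻⁶ mol.
Φ(unknown) = 2.39×10⁻⁶ / 4.111×10⁻⁶ = 0.58.

Φ = 0.58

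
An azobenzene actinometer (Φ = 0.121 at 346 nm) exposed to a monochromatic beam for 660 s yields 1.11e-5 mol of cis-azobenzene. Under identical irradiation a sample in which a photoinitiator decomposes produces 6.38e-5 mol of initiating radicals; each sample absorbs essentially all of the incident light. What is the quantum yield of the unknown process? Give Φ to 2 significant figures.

Φ = 0.70

Photons absorbed by the actinometer: 1.11e-5 / 0.121 = 9.174e-5 mol.
Φ(unknown) = 6.38e-5 / 9.174e-5 = 0.70.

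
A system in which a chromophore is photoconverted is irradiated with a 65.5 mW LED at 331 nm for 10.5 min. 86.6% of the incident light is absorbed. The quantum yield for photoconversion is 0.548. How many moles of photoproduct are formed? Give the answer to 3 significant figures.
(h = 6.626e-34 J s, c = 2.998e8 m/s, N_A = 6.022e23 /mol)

5.42e-5 mol

Photon energy at 331 nm: hc/λ = (6.626e-34)(2.998e8)/(331e-9) = 6.001e-19 J.
Energy delivered: (65.5 mW)(630 s) = 41.27 J.
Photons incident: 41.27 / 6.001e-19 = 6.877e19, i.e. 6.877e19/6.022e23 = 1.142e-4 mol.
Photons absorbed: 0.866 × 1.142e-4 = 9.890e-5 mol.
Product: Φ × n_abs = 0.548 × 9.890e-5 = 5.420e-5 mol.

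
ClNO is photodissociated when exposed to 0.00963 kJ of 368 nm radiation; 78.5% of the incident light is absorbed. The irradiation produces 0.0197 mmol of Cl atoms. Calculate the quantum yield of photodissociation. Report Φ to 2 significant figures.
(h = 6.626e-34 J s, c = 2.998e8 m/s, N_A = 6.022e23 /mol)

Product: 0.0197 mmol = 1.97e-5 mol.
Photon energy at 368 nm: hc/λ = (6.626e-34)(2.998e8)/(368e-9) = 5.398e-19 J.
Incident energy: 0.00963 kJ = 9.63 J.
Photons incident: 9.63 / 5.398e-19 = 1.784e19, i.e. 1.784e19/6.022e23 = 2.962e-5 mol.
Photons absorbed: 0.785 × 2.962e-5 = 2.325e-5 mol.
Φ = 1.97e-5 mol / 2.325e-5 mol photons = 0.85.

Φ = 0.85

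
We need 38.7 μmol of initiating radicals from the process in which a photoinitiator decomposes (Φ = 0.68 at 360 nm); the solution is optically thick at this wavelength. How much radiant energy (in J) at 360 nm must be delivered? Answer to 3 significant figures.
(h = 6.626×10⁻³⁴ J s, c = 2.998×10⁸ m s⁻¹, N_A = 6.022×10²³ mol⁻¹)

18.9 J

Product: 38.7 μmol = 3.87×10⁻⁵ mol.
Photons that must be absorbed: 3.87×10⁻⁵ / 0.68 = 5.691×10⁻⁵ mol.
Photon energy: hc/λ = 5.518×10⁻¹⁹ J; per mole, 3.323×10⁵ J mol⁻¹.
Energy required: 5.691×10⁻⁵ × 3.323×10⁵ = 18.9 J.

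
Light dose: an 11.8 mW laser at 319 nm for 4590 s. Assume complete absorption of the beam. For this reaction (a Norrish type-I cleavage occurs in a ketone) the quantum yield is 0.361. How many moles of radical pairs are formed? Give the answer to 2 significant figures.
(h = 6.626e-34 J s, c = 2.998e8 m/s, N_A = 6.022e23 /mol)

Photon energy at 319 nm: hc/λ = (6.626e-34)(2.998e8)/(319e-9) = 6.227e-19 J.
Energy delivered: (11.8 mW)(4590 s) = 54.16 J.
Photons incident: 54.16 / 6.227e-19 = 8.698e19, i.e. 8.698e19/6.022e23 = 1.444e-4 mol.
Product: Φ × n_abs = 0.361 × 1.444e-4 = 5.213e-5 mol.

5.2e-5 mol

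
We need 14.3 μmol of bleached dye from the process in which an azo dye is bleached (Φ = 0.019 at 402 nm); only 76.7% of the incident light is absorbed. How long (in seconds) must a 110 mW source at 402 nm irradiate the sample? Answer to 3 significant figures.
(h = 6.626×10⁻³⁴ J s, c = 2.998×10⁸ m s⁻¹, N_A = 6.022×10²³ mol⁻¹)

t ≈ 2650 s

Product: 14.3 μmol = 1.43×10⁻⁵ mol.
Photons that must be absorbed: 1.43×10⁻⁵ / 0.019 = 7.526×10⁻⁴ mol.
Incident photons needed: 7.526×10⁻⁴ / 0.767 = 9.812×10⁻⁴ mol.
Photon energy: hc/λ = 4.941×10⁻¹⁹ J; per mole, 2.975×10⁵ J mol⁻¹.
Energy required: 9.812×10⁻⁴ × 2.975×10⁵ = 291.9 J.
Time: 291.9 J / 0.11 W = 2650 s.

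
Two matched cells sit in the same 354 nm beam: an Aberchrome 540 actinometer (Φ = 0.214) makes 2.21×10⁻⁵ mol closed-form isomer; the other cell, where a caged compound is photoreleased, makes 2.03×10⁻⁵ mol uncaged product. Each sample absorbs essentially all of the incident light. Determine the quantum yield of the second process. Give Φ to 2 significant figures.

Φ = 0.20

Photons absorbed by the actinometer: 2.21×10⁻⁵ / 0.214 = 1.033×10⁻⁴ mol.
Φ(unknown) = 2.03×10⁻⁵ / 1.033×10⁻⁴ = 0.20.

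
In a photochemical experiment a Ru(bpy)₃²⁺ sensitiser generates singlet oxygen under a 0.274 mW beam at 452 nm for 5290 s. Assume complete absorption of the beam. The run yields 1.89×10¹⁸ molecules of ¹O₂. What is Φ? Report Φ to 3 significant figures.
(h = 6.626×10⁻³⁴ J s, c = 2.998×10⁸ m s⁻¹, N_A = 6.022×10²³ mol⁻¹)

Product: 1.89×10¹⁸ / 6.022×10²³ = 3.138×10⁻⁶ mol.
Photon energy at 452 nm: hc/λ = (6.626×10⁻³⁴)(2.998×10⁸)/(452×10⁻⁹) = 4.395×10⁻¹⁹ J.
Energy delivered: (0.274 mW)(5290 s) = 1.449 J.
Photons incident: 1.449 / 4.395×10⁻¹⁹ = 3.297×10¹⁸, i.e. 3.297×10¹⁸/6.022×10²³ = 5.475×10⁻⁶ mol.
Φ = 3.138×10⁻⁶ mol / 5.475×10⁻⁶ mol photons = 0.573.

Φ = 0.573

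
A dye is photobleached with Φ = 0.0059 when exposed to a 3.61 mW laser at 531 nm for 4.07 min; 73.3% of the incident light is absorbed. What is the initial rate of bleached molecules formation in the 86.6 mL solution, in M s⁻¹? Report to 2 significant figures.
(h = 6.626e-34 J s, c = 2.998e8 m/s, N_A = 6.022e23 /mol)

Photon energy at 531 nm: hc/λ = (6.626e-34)(2.998e8)/(531e-9) = 3.741e-19 J.
Energy delivered: (3.61 mW)(244.2 s) = 0.8816 J.
Photons incident: 0.8816 / 3.741e-19 = 2.357e18, i.e. 2.357e18/6.022e23 = 3.914e-6 mol.
Photons absorbed: 0.733 × 3.914e-6 = 2.869e-6 mol.
Product formed: 0.0059 × 2.869e-6 = 1.693e-8 mol.
Rate: 1.693e-8 mol / (244.2 s × 0.0866 L) = 8.0e-10 M s⁻¹.

8.0e-10 M s⁻¹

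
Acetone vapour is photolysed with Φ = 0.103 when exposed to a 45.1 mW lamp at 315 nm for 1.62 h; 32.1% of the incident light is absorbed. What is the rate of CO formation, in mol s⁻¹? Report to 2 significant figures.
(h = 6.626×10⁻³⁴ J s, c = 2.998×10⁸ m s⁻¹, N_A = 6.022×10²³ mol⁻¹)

Photon energy at 315 nm: hc/λ = (6.626×10⁻³⁴)(2.998×10⁸)/(315×10⁻⁹) = 6.306×10⁻¹⁹ J.
Energy delivered: (45.1 mW)(5832 s) = 263.0 J.
Photons incident: 263.0 / 6.306×10⁻¹⁹ = 4.171×10²⁰, i.e. 4.171×10²⁰/6.022×10²³ = 6.926×10⁻⁴ mol.
Photons absorbed: 0.321 × 6.926×10⁻⁴ = 2.223×10⁻⁴ mol.
Product formed: 0.103 × 2.223×10⁻⁴ = 2.290×10⁻⁵ mol.
Rate: 2.290×10⁻⁵ / 5832 s = 3.9×10⁻⁹ mol s⁻¹.

3.9×10⁻⁹ mol s⁻¹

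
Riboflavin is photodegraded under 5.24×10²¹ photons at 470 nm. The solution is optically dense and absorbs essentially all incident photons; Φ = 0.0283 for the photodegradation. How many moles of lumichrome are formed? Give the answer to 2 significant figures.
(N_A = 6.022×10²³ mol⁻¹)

Moles of photons: 5.24×10²¹ / 6.022×10²³ = 0.008701 mol.
Product: Φ × n_abs = 0.0283 × 0.008701 = 2.462×10⁻⁴ mol.

2.5×10⁻⁴ mol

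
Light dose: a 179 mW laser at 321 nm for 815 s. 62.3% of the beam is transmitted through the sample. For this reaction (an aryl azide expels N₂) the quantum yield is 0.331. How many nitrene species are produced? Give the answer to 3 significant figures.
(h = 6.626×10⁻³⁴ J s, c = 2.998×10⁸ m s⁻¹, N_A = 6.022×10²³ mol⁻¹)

Photon energy at 321 nm: hc/λ = (6.626×10⁻³⁴)(2.998×10⁸)/(321×10⁻⁹) = 6.188×10⁻¹⁹ J.
Energy delivered: (179 mW)(815 s) = 145.9 J.
Photons incident: 145.9 / 6.188×10⁻¹⁹ = 2.358×10²⁰, i.e. 2.358×10²⁰/6.022×10²³ = 3.916×10⁻⁴ mol.
Fraction absorbed: 1 − 62.3/100 = 0.3770.
Photons absorbed: 0.3770 × 3.916×10⁻⁴ = 1.476×10⁻⁴ mol.
Product: Φ × n_abs = 0.331 × 1.476×10⁻⁴ = 4.886×10⁻⁵ mol.
As a count: 4.886×10⁻⁵ × 6.022×10²³ = 2.94×10¹⁹.

2.94×10¹⁹ species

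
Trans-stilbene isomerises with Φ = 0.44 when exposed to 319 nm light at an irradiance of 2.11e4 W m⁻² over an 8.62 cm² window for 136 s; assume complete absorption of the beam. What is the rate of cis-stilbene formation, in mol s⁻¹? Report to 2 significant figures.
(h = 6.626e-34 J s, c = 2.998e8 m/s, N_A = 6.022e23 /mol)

2.1e-5 mol s⁻¹

Photon energy at 319 nm: hc/λ = (6.626e-34)(2.998e8)/(319e-9) = 6.227e-19 J.
Energy delivered: (2.11e4 W m⁻²)(8.62e-4 m²)(136 s) = 2474 J.
Photons incident: 2474 / 6.227e-19 = 3.973e21, i.e. 3.973e21/6.022e23 = 0.006597 mol.
Product formed: 0.44 × 0.006597 = 0.002903 mol.
Rate: 0.002903 / 136 s = 2.1e-5 mol s⁻¹.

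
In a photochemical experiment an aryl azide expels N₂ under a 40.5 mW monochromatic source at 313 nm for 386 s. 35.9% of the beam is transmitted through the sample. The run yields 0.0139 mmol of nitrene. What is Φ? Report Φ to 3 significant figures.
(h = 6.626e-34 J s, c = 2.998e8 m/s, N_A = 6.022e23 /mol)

Product: 0.0139 mmol = 1.39e-5 mol.
Photon energy at 313 nm: hc/λ = (6.626e-34)(2.998e8)/(313e-9) = 6.347e-19 J.
Energy delivered: (40.5 mW)(386 s) = 15.63 J.
Photons incident: 15.63 / 6.347e-19 = 2.463e19, i.e. 2.463e19/6.022e23 = 4.090e-5 mol.
Fraction absorbed: 1 − 35.9/100 = 0.6410.
Photons absorbed: 0.6410 × 4.090e-5 = 2.622e-5 mol.
Φ = 1.39e-5 mol / 2.622e-5 mol photons = 0.530.

Φ = 0.530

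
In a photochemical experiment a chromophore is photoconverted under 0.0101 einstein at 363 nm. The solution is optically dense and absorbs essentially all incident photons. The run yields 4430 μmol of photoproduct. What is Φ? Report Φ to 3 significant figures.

Φ = 0.439

Product: 4430 μmol = 0.00443 mol.
Φ = 0.00443 mol / 0.0101 mol photons = 0.439.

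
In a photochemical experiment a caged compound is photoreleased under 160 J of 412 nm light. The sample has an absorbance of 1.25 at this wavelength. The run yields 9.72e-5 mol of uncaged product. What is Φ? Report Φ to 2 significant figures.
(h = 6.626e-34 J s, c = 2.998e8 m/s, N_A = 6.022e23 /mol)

Photon energy at 412 nm: hc/λ = (6.626e-34)(2.998e8)/(412e-9) = 4.822e-19 J.
Photons incident: 160 / 4.822e-19 = 3.318e20, i.e. 3.318e20/6.022e23 = 5.510e-4 mol.
Fraction absorbed: 1 − 10^(−1.25) = 0.9438.
Photons absorbed: 0.9438 × 5.510e-4 = 5.200e-4 mol.
Φ = 9.72e-5 mol / 5.200e-4 mol photons = 0.19.

Φ = 0.19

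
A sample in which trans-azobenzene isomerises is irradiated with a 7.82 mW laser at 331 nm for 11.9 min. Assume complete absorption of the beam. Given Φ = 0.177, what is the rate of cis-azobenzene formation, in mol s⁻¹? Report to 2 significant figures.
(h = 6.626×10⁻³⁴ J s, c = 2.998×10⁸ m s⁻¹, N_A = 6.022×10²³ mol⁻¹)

3.8×10⁻⁹ mol s⁻¹

Photon energy at 331 nm: hc/λ = (6.626×10⁻³⁴)(2.998×10⁸)/(331×10⁻⁹) = 6.001×10⁻¹⁹ J.
Energy delivered: (7.82 mW)(714 s) = 5.583 J.
Photons incident: 5.583 / 6.001×10⁻¹⁹ = 9.303×10¹⁸, i.e. 9.303×10¹⁸/6.022×10²³ = 1.545×10⁻⁵ mol.
Product formed: 0.177 × 1.545×10⁻⁵ = 2.735×10⁻⁶ mol.
Rate: 2.735×10⁻⁶ / 714 s = 3.8×10⁻⁹ mol s⁻¹.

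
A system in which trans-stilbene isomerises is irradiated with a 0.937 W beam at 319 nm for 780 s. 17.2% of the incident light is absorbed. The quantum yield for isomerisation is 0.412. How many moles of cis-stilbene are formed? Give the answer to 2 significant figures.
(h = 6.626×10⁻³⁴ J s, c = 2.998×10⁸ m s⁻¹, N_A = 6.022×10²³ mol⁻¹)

1.4×10⁻⁴ mol

Photon energy at 319 nm: hc/λ = (6.626×10⁻³⁴)(2.998×10⁸)/(319×10⁻⁹) = 6.227×10⁻¹⁹ J.
Energy delivered: (0.937 W)(780 s) = 730.9 J.
Photons incident: 730.9 / 6.227×10⁻¹⁹ = 1.174×10²¹, i.e. 1.174×10²¹/6.022×10²³ = 0.001950 mol.
Photons absorbed: 0.172 × 0.001950 = 3.354×10⁻⁴ mol.
Product: Φ × n_abs = 0.412 × 3.354×10⁻⁴ = 1.382×10⁻⁴ mol.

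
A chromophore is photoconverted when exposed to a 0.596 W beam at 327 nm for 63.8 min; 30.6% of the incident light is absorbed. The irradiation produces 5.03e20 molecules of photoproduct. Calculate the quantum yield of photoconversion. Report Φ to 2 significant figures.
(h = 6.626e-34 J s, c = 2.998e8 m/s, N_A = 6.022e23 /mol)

Product: 5.03e20 / 6.022e23 = 8.353e-4 mol.
Photon energy at 327 nm: hc/λ = (6.626e-34)(2.998e8)/(327e-9) = 6.075e-19 J.
Energy delivered: (0.596 W)(3828 s) = 2281 J.
Photons incident: 2281 / 6.075e-19 = 3.755e21, i.e. 3.755e21/6.022e23 = 0.006235 mol.
Photons absorbed: 0.306 × 0.006235 = 0.001908 mol.
Φ = 8.353e-4 mol / 0.001908 mol photons = 0.44.

Φ = 0.44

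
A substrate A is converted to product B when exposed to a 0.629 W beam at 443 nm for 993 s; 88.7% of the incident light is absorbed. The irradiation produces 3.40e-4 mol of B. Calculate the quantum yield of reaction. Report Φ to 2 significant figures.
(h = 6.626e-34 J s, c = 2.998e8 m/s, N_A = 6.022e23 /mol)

Φ = 0.17

Photon energy at 443 nm: hc/λ = (6.626e-34)(2.998e8)/(443e-9) = 4.484e-19 J.
Energy delivered: (0.629 W)(993 s) = 624.6 J.
Photons incident: 624.6 / 4.484e-19 = 1.393e21, i.e. 1.393e21/6.022e23 = 0.002313 mol.
Photons absorbed: 0.887 × 0.002313 = 0.002052 mol.
Φ = 3.40e-4 mol / 0.002052 mol photons = 0.17.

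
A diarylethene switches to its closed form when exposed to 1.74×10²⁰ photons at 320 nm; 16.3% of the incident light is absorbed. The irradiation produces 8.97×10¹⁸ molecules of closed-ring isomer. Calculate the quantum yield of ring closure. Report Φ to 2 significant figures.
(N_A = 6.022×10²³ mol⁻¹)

Product: 8.97×10¹⁸ / 6.022×10²³ = 1.490×10⁻⁵ mol.
Moles of photons: 1.74×10²⁰ / 6.022×10²³ = 2.889×10⁻⁴ mol.
Photons absorbed: 0.163 × 2.889×10⁻⁴ = 4.709×10⁻⁵ mol.
Φ = 1.490×10⁻⁵ mol / 4.709×10⁻⁵ mol photons = 0.32.

Φ = 0.32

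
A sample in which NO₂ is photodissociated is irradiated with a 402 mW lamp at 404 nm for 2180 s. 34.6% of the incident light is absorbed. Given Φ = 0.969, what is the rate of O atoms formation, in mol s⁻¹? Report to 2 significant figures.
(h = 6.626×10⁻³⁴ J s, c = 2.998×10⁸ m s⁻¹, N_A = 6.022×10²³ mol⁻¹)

4.6×10⁻⁷ mol s⁻¹

Photon energy at 404 nm: hc/λ = (6.626×10⁻³⁴)(2.998×10⁸)/(404×10⁻⁹) = 4.917×10⁻¹⁹ J.
Energy delivered: (402 mW)(2180 s) = 876.4 J.
Photons incident: 876.4 / 4.917×10⁻¹⁹ = 1.782×10²¹, i.e. 1.782×10²¹/6.022×10²³ = 0.002959 mol.
Photons absorbed: 0.346 × 0.002959 = 0.001024 mol.
Product formed: 0.969 × 0.001024 = 9.923×10⁻⁴ mol.
Rate: 9.923×10⁻⁴ / 2180 s = 4.6×10⁻⁷ mol s⁻¹.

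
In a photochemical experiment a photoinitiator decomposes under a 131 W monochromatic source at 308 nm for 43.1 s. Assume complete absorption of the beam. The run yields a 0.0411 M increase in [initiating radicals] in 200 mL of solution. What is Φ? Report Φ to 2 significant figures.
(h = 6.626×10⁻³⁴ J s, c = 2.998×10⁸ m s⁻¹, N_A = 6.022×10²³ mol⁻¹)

Φ = 0.57

Product: (0.0411 M)(0.2 L) = 0.008220 mol.
Photon energy at 308 nm: hc/λ = (6.626×10⁻³⁴)(2.998×10⁸)/(308×10⁻⁹) = 6.450×10⁻¹⁹ J.
Energy delivered: (131 W)(43.1 s) = 5646 J.
Photons incident: 5646 / 6.450×10⁻¹⁹ = 8.753×10²¹, i.e. 8.753×10²¹/6.022×10²³ = 0.01454 mol.
Φ = 0.008220 mol / 0.01454 mol photons = 0.57.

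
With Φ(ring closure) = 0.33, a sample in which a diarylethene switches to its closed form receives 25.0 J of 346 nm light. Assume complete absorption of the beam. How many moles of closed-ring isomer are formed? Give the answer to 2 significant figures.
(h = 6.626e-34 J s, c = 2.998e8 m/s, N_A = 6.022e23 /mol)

2.4e-5 mol

Photon energy at 346 nm: hc/λ = (6.626e-34)(2.998e8)/(346e-9) = 5.741e-19 J.
Photons incident: 25.0 / 5.741e-19 = 4.355e19, i.e. 4.355e19/6.022e23 = 7.232e-5 mol.
Product: Φ × n_abs = 0.33 × 7.232e-5 = 2.387e-5 mol.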